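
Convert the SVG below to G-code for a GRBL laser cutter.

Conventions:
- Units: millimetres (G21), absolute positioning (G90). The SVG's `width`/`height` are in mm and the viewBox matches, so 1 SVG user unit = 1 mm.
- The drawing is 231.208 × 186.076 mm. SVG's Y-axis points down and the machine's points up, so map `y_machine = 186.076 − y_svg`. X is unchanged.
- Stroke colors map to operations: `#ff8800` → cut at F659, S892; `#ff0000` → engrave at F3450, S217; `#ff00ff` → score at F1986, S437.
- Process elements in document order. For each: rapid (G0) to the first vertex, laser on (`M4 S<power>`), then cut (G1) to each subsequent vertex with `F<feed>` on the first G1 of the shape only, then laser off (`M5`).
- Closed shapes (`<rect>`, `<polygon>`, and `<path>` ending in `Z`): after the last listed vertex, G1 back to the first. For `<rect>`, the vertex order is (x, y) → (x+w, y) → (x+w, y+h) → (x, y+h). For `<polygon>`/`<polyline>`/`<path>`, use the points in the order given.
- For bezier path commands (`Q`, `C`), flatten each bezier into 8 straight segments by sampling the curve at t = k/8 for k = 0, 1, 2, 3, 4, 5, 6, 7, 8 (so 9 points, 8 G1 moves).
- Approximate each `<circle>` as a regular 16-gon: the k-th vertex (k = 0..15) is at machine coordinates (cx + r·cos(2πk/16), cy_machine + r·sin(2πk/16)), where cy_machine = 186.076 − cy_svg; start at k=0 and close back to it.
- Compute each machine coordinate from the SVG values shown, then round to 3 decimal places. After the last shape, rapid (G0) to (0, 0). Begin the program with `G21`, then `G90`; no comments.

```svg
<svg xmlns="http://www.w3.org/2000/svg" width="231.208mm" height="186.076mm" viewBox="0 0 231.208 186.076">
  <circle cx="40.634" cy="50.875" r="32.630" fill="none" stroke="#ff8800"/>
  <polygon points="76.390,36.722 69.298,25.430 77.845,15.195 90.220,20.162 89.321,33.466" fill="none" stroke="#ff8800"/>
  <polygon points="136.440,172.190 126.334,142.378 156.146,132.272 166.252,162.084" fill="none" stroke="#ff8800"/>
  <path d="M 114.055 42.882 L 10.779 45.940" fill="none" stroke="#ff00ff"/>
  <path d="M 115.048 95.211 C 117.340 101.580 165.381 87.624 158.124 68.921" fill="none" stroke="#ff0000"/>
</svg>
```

Since the viewBox matches the mm dimensions, user units are millimetres directly. The only transform is the Y-flip y_m = 186.076 − y_svg.

Shape 1 is a circle drawn with `<circle>`. Its stroke #ff8800 means cut at S892, F659. After flipping Y the toolpath is (73.264,135.201) → (70.780,147.688) → (63.707,158.274) → (53.121,165.347) → (40.634,167.831) → (28.147,165.347) → (17.561,158.274) → (10.488,147.688) → (8.004,135.201) → (10.488,122.714) → (17.561,112.128) → (28.147,105.055) → (40.634,102.571) → (53.121,105.055) → (63.707,112.128) → (70.780,122.714) → (73.264,135.201), returning to the start.

Shape 2 is a regular polygon drawn with `<polygon>`. Its stroke #ff8800 means cut at S892, F659. After flipping Y the toolpath is (76.390,149.354) → (69.298,160.646) → (77.845,170.881) → (90.220,165.914) → (89.321,152.610) → (76.390,149.354), returning to the start.

Shape 3 is a regular polygon drawn with `<polygon>`. Its stroke #ff8800 means cut at S892, F659. After flipping Y the toolpath is (136.440,13.886) → (126.334,43.698) → (156.146,53.804) → (166.252,23.992) → (136.440,13.886), returning to the start.

Shape 4 is a line segment drawn with `<path>`. Its stroke #ff00ff means score at S437, F1986. After flipping Y the toolpath is (114.055,143.194) → (10.779,140.136).

Shape 5 is a cubic bezier drawn with `<path>`. Its stroke #ff0000 means engrave at S217, F3450. After flipping Y the toolpath is (115.048,90.865) → (117.855,89.399) → (123.766,89.656) → (131.598,91.453) → (140.167,94.608) → (148.288,98.938) → (154.777,104.261) → (158.451,110.394) → (158.124,117.155).

G21
G90
G0 X73.264 Y135.201
M4 S892
G1 X70.780 Y147.688 F659
G1 X63.707 Y158.274
G1 X53.121 Y165.347
G1 X40.634 Y167.831
G1 X28.147 Y165.347
G1 X17.561 Y158.274
G1 X10.488 Y147.688
G1 X8.004 Y135.201
G1 X10.488 Y122.714
G1 X17.561 Y112.128
G1 X28.147 Y105.055
G1 X40.634 Y102.571
G1 X53.121 Y105.055
G1 X63.707 Y112.128
G1 X70.780 Y122.714
G1 X73.264 Y135.201
M5
G0 X76.390 Y149.354
M4 S892
G1 X69.298 Y160.646 F659
G1 X77.845 Y170.881
G1 X90.220 Y165.914
G1 X89.321 Y152.610
G1 X76.390 Y149.354
M5
G0 X136.440 Y13.886
M4 S892
G1 X126.334 Y43.698 F659
G1 X156.146 Y53.804
G1 X166.252 Y23.992
G1 X136.440 Y13.886
M5
G0 X114.055 Y143.194
M4 S437
G1 X10.779 Y140.136 F1986
M5
G0 X115.048 Y90.865
M4 S217
G1 X117.855 Y89.399 F3450
G1 X123.766 Y89.656
G1 X131.598 Y91.453
G1 X140.167 Y94.608
G1 X148.288 Y98.938
G1 X154.777 Y104.261
G1 X158.451 Y110.394
G1 X158.124 Y117.155
M5
G0 X0.000 Y0.000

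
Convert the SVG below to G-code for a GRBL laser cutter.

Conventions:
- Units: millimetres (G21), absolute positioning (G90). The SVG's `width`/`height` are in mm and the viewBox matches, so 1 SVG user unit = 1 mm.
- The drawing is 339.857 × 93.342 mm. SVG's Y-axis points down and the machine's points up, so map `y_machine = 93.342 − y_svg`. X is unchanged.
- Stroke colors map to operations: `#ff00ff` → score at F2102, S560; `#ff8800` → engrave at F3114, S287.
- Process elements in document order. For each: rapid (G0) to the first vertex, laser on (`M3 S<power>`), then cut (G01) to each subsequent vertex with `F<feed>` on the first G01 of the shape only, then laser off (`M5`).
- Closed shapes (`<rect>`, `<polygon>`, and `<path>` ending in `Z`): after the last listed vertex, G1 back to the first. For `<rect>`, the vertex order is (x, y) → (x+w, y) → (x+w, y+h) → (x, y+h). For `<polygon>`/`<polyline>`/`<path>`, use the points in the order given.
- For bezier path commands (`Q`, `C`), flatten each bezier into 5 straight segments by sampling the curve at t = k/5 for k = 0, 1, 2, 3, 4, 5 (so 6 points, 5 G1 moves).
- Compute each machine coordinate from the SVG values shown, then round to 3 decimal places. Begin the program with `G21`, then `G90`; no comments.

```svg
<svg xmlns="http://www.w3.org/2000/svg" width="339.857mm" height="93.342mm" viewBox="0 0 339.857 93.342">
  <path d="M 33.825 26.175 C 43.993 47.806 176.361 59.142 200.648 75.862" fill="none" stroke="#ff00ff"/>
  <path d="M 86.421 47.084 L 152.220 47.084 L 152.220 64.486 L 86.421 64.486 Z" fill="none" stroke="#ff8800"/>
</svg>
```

viewBox `0 0 339.857 93.342` with mm width/height → 1 unit = 1 mm. Flip: y_m = 93.342 − y_svg.

**Shape 1** — `<path>` cubic bezier, stroke `#ff00ff` → score (S560, F2102). Control points (SVG): P0=(33.825,26.175), P1=(43.993,47.806), P2=(176.361,59.142), P3=(200.648,75.862); sampled at t=k/5. Machine vertices: (33.825,67.167) → (52.748,55.298) → (89.945,45.148) → (134.363,35.963) → (174.948,26.991) → (200.648,17.480). Open path.

**Shape 2** — `<path>` rectangle, stroke `#ff8800` → engrave (S287, F3114). Machine vertices: (86.421,46.258) → (152.220,46.258) → (152.220,28.856) → (86.421,28.856) → (86.421,46.258). Closed: final G1 returns to the first vertex.

G21
G90
G0 X33.825 Y67.167
M3 S560
G01 X52.748 Y55.298 F2102
G01 X89.945 Y45.148
G01 X134.363 Y35.963
G01 X174.948 Y26.991
G01 X200.648 Y17.480
M5
G0 X86.421 Y46.258
M3 S287
G01 X152.220 Y46.258 F3114
G01 X152.220 Y28.856
G01 X86.421 Y28.856
G01 X86.421 Y46.258
M5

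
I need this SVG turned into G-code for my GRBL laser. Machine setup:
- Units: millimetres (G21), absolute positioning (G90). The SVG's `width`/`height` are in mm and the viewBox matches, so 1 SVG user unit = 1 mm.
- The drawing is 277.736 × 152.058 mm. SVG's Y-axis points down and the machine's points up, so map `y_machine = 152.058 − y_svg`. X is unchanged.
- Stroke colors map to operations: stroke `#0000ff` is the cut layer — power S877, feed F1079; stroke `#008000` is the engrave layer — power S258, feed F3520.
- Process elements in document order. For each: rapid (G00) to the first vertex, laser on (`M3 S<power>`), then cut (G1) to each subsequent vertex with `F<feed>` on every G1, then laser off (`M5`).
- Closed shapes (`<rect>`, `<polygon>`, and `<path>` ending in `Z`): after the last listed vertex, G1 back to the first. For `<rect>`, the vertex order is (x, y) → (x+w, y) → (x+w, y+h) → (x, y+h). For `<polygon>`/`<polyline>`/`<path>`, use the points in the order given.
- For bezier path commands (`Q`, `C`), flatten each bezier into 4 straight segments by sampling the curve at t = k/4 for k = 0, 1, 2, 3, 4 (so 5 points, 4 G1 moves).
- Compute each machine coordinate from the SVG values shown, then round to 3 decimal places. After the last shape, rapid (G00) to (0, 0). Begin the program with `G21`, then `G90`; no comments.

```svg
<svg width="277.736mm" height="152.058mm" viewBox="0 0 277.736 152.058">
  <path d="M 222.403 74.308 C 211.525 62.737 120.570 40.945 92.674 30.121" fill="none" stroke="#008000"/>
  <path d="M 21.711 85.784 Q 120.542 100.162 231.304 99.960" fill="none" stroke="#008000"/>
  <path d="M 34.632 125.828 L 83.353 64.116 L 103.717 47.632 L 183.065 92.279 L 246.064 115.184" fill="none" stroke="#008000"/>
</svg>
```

G21
G90
G00 X222.403 Y77.750
M3 S258
G1 X201.467 Y88.014 F3520
G1 X163.920 Y100.124 F3520
G1 X123.183 Y112.094 F3520
G1 X92.674 Y121.937 F3520
M5
G00 X21.711 Y66.274
M3 S258
G1 X71.872 Y59.996 F3520
G1 X123.525 Y55.541 F3520
G1 X176.669 Y52.908 F3520
G1 X231.304 Y52.098 F3520
M5
G00 X34.632 Y26.230
M3 S258
G1 X83.353 Y87.942 F3520
G1 X103.717 Y104.426 F3520
G1 X183.065 Y59.779 F3520
G1 X246.064 Y36.874 F3520
M5
G00 X0.000 Y0.000

Since the viewBox matches the mm dimensions, user units are millimetres directly. The only transform is the Y-flip y_m = 152.058 − y_svg.

Shape 1 is a cubic bezier drawn with `<path>`. Its stroke #008000 means engrave at S258, F3520. After flipping Y the toolpath is (222.403,77.750) → (201.467,88.014) → (163.920,100.124) → (123.183,112.094) → (92.674,121.937).

Shape 2 is a quadratic bezier drawn with `<path>`. Its stroke #008000 means engrave at S258, F3520. After flipping Y the toolpath is (21.711,66.274) → (71.872,59.996) → (123.525,55.541) → (176.669,52.908) → (231.304,52.098).

Shape 3 is a open polyline drawn with `<path>`. Its stroke #008000 means engrave at S258, F3520. After flipping Y the toolpath is (34.632,26.230) → (83.353,87.942) → (103.717,104.426) → (183.065,59.779) → (246.064,36.874).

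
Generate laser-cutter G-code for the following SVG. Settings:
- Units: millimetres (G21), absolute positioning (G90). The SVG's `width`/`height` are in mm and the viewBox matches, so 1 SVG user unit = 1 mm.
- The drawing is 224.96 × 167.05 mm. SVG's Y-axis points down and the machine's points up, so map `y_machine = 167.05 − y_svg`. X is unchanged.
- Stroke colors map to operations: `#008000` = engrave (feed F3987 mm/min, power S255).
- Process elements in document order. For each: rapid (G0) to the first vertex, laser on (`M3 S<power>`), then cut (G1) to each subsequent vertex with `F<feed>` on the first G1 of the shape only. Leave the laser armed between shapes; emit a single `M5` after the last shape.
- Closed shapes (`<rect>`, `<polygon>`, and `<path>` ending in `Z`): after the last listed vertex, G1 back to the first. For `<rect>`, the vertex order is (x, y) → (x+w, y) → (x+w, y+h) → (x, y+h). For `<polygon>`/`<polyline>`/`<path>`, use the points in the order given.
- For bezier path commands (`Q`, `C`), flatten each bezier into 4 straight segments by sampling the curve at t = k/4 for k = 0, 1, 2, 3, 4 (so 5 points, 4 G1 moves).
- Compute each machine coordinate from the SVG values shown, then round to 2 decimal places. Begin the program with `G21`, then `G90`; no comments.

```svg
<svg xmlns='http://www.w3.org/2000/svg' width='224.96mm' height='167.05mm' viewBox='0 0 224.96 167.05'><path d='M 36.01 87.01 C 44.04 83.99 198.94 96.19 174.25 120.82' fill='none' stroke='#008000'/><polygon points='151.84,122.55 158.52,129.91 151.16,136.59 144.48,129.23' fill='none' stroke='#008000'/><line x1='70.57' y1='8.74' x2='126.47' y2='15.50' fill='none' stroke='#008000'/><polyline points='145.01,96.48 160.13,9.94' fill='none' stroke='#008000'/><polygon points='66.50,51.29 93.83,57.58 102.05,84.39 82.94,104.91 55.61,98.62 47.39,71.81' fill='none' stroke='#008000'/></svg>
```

viewBox `0 0 224.96 167.05` with mm width/height → 1 unit = 1 mm. Flip: y_m = 167.05 − y_svg.

**Shape 1** — `<path>` cubic bezier, stroke `#008000` → engrave (S255, F3987). Control points (SVG): P0=(36.01,87.01), P1=(44.04,83.99), P2=(198.94,96.19), P3=(174.25,120.82); sampled at t=k/4. Machine vertices: (36.01,80.04) → (64.47,79.49) → (117.40,73.50) → (164.20,62.33) → (174.25,46.23). Open path.

**Shape 2** — `<polygon>` regular polygon, stroke `#008000` → engrave (S255, F3987). Machine vertices: (151.84,44.50) → (158.52,37.14) → (151.16,30.46) → (144.48,37.82) → (151.84,44.50). Closed: final G1 returns to the first vertex.

**Shape 3** — `<line>` line segment, stroke `#008000` → engrave (S255, F3987). Machine vertices: (70.57,158.31) → (126.47,151.55). Open path.

**Shape 4** — `<polyline>` line segment, stroke `#008000` → engrave (S255, F3987). Machine vertices: (145.01,70.57) → (160.13,157.11). Open path.

**Shape 5** — `<polygon>` regular polygon, stroke `#008000` → engrave (S255, F3987). Machine vertices: (66.50,115.76) → (93.83,109.47) → (102.05,82.66) → (82.94,62.14) → (55.61,68.43) → (47.39,95.24) → (66.50,115.76). Closed: final G1 returns to the first vertex.

G21
G90
G0 X36.01 Y80.04
M3 S255
G1 X64.47 Y79.49 F3987
G1 X117.40 Y73.50
G1 X164.20 Y62.33
G1 X174.25 Y46.23
G0 X151.84 Y44.50
M3 S255
G1 X158.52 Y37.14 F3987
G1 X151.16 Y30.46
G1 X144.48 Y37.82
G1 X151.84 Y44.50
G0 X70.57 Y158.31
M3 S255
G1 X126.47 Y151.55 F3987
G0 X145.01 Y70.57
M3 S255
G1 X160.13 Y157.11 F3987
G0 X66.50 Y115.76
M3 S255
G1 X93.83 Y109.47 F3987
G1 X102.05 Y82.66
G1 X82.94 Y62.14
G1 X55.61 Y68.43
G1 X47.39 Y95.24
G1 X66.50 Y115.76
M5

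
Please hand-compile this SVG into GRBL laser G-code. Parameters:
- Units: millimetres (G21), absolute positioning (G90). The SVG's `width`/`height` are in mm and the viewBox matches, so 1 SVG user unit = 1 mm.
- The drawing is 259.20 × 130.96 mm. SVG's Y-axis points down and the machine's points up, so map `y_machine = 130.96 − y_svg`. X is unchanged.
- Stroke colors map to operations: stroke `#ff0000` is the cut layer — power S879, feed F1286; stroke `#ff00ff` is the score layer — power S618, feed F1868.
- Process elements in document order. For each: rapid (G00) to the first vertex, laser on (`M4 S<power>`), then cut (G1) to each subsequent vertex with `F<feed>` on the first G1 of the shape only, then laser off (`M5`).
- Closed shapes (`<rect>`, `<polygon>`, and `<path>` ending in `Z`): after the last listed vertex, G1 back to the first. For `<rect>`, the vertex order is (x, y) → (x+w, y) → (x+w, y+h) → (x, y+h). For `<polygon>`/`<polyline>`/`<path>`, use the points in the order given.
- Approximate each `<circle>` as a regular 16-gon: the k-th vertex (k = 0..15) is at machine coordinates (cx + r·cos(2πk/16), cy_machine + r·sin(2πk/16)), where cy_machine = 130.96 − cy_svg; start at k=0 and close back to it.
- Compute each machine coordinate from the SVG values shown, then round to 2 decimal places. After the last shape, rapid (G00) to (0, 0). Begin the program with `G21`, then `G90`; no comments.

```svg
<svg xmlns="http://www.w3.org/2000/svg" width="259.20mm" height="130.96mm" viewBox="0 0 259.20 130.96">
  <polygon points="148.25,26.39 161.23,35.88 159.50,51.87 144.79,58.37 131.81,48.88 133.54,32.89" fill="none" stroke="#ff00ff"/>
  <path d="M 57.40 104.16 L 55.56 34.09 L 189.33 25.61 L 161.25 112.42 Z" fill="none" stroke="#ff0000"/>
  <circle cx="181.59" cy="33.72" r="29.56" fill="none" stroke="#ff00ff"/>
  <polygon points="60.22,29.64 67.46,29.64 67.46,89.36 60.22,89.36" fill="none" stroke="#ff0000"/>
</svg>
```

Since the viewBox matches the mm dimensions, user units are millimetres directly. The only transform is the Y-flip y_m = 130.96 − y_svg.

Shape 1 is a regular polygon drawn with `<polygon>`. Its stroke #ff00ff means score at S618, F1868. After flipping Y the toolpath is (148.25,104.57) → (161.23,95.08) → (159.50,79.09) → (144.79,72.59) → (131.81,82.08) → (133.54,98.07) → (148.25,104.57), returning to the start.

Shape 2 is a closed polygon drawn with `<path>`. Its stroke #ff0000 means cut at S879, F1286. After flipping Y the toolpath is (57.40,26.80) → (55.56,96.87) → (189.33,105.35) → (161.25,18.54) → (57.40,26.80), returning to the start.

Shape 3 is a circle drawn with `<circle>`. Its stroke #ff00ff means score at S618, F1868. After flipping Y the toolpath is (211.15,97.24) → (208.90,108.55) → (202.49,118.14) → (192.90,124.55) → (181.59,126.80) → (170.28,124.55) → (160.69,118.14) → (154.28,108.55) → (152.03,97.24) → (154.28,85.93) → (160.69,76.34) → (170.28,69.93) → (181.59,67.68) → (192.90,69.93) → (202.49,76.34) → (208.90,85.93) → (211.15,97.24), returning to the start.

Shape 4 is a rectangle drawn with `<polygon>`. Its stroke #ff0000 means cut at S879, F1286. After flipping Y the toolpath is (60.22,101.32) → (67.46,101.32) → (67.46,41.60) → (60.22,41.60) → (60.22,101.32), returning to the start.

G21
G90
G00 X148.25 Y104.57
M4 S618
G1 X161.23 Y95.08 F1868
G1 X159.50 Y79.09
G1 X144.79 Y72.59
G1 X131.81 Y82.08
G1 X133.54 Y98.07
G1 X148.25 Y104.57
M5
G00 X57.40 Y26.80
M4 S879
G1 X55.56 Y96.87 F1286
G1 X189.33 Y105.35
G1 X161.25 Y18.54
G1 X57.40 Y26.80
M5
G00 X211.15 Y97.24
M4 S618
G1 X208.90 Y108.55 F1868
G1 X202.49 Y118.14
G1 X192.90 Y124.55
G1 X181.59 Y126.80
G1 X170.28 Y124.55
G1 X160.69 Y118.14
G1 X154.28 Y108.55
G1 X152.03 Y97.24
G1 X154.28 Y85.93
G1 X160.69 Y76.34
G1 X170.28 Y69.93
G1 X181.59 Y67.68
G1 X192.90 Y69.93
G1 X202.49 Y76.34
G1 X208.90 Y85.93
G1 X211.15 Y97.24
M5
G00 X60.22 Y101.32
M4 S879
G1 X67.46 Y101.32 F1286
G1 X67.46 Y41.60
G1 X60.22 Y41.60
G1 X60.22 Y101.32
M5
G00 X0.00 Y0.00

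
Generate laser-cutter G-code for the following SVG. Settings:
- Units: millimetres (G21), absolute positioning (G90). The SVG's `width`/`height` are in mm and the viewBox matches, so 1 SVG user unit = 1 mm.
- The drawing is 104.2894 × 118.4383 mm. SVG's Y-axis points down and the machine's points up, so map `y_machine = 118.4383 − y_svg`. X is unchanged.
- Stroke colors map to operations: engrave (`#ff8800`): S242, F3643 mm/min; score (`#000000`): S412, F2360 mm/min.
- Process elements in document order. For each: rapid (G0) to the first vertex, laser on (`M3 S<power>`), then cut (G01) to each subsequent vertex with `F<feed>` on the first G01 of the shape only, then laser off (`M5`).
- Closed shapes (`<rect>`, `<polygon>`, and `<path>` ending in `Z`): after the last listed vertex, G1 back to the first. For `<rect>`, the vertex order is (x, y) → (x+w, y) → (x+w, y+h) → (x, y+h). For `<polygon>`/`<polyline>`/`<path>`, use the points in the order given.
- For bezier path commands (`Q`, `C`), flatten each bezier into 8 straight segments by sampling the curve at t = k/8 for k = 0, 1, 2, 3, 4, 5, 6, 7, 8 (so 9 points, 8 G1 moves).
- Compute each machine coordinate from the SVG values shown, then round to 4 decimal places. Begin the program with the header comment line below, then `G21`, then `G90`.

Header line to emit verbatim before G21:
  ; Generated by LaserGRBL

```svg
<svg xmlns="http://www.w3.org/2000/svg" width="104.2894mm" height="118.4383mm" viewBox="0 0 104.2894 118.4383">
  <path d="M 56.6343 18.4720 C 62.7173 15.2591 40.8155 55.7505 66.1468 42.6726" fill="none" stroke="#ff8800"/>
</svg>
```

; Generated by LaserGRBL
G21
G90
G0 X56.6343 Y99.9663
M3 S242
G01 X57.7505 Y99.3125 F3643
G01 X57.1247 Y95.7013
G01 X55.6382 Y90.2727
G01 X54.1724 Y84.1666
G01 X53.6090 Y78.5229
G01 X54.8293 Y74.4816
G01 X58.7147 Y73.1826
G01 X66.1468 Y75.7657
M5

Since the viewBox matches the mm dimensions, user units are millimetres directly. The only transform is the Y-flip y_m = 118.4383 − y_svg.

Shape 1 is a cubic bezier drawn with `<path>`. Its stroke #ff8800 means engrave at S242, F3643. After flipping Y the toolpath is (56.6343,99.9663) → (57.7505,99.3125) → (57.1247,95.7013) → (55.6382,90.2727) → (54.1724,84.1666) → (53.6090,78.5229) → (54.8293,74.4816) → (58.7147,73.1826) → (66.1468,75.7657).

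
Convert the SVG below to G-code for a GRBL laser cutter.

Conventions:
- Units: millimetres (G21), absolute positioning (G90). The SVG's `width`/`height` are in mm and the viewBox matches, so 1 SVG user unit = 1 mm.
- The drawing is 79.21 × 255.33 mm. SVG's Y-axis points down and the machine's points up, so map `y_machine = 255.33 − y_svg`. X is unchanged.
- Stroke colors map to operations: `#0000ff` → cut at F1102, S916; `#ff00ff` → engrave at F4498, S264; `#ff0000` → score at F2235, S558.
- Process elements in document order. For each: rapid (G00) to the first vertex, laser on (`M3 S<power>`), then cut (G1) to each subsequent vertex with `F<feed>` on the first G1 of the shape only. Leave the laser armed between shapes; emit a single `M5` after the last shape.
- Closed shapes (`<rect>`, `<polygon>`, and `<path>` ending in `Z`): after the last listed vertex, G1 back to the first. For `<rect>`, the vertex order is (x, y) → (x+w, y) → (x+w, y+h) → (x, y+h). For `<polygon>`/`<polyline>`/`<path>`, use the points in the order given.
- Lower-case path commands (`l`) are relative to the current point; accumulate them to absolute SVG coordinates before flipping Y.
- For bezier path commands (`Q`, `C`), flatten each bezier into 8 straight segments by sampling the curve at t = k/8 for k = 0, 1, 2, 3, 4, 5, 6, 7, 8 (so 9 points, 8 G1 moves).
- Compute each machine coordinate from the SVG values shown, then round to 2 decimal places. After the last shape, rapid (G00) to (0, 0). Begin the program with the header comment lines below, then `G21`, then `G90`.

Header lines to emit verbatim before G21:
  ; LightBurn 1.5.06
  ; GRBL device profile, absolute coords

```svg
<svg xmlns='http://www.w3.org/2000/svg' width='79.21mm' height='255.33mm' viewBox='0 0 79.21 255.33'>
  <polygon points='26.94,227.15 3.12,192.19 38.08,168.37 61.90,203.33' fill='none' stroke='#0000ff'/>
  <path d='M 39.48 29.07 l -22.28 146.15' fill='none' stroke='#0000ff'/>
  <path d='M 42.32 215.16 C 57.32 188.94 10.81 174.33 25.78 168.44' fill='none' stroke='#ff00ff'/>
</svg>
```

; LightBurn 1.5.06
; GRBL device profile, absolute coords
G21
G90
G00 X26.94 Y28.18
M3 S916
G1 X3.12 Y63.14 F1102
G1 X38.08 Y86.96
G1 X61.90 Y52.00
G1 X26.94 Y28.18
G00 X39.48 Y226.26
M3 S916
G1 X17.20 Y80.11 F1102
G00 X42.32 Y40.17
M3 S264
G1 X45.30 Y49.46 F4498
G1 X43.96 Y57.70
G1 X39.73 Y64.92
G1 X34.06 Y71.15
G1 X28.39 Y76.43
G1 X24.16 Y80.79
G1 X22.81 Y84.27
G1 X25.78 Y86.89
M5
G00 X0.00 Y0.00

viewBox `0 0 79.21 255.33` with mm width/height → 1 unit = 1 mm. Flip: y_m = 255.33 − y_svg.

**Shape 1** — `<polygon>` regular polygon, stroke `#0000ff` → cut (S916, F1102). Machine vertices: (26.94,28.18) → (3.12,63.14) → (38.08,86.96) → (61.90,52.00) → (26.94,28.18). Closed: final G1 returns to the first vertex.

**Shape 2** — `<path>` line segment, stroke `#0000ff` → cut (S916, F1102). Machine vertices: (39.48,226.26) → (17.20,80.11). Open path.

**Shape 3** — `<path>` cubic bezier, stroke `#ff00ff` → engrave (S264, F4498). Control points (SVG): P0=(42.32,215.16), P1=(57.32,188.94), P2=(10.81,174.33), P3=(25.78,168.44); sampled at t=k/8. Machine vertices: (42.32,40.17) → (45.30,49.46) → (43.96,57.70) → (39.73,64.92) → (34.06,71.15) → (28.39,76.43) → (24.16,80.79) → (22.81,84.27) → (25.78,86.89). Open path.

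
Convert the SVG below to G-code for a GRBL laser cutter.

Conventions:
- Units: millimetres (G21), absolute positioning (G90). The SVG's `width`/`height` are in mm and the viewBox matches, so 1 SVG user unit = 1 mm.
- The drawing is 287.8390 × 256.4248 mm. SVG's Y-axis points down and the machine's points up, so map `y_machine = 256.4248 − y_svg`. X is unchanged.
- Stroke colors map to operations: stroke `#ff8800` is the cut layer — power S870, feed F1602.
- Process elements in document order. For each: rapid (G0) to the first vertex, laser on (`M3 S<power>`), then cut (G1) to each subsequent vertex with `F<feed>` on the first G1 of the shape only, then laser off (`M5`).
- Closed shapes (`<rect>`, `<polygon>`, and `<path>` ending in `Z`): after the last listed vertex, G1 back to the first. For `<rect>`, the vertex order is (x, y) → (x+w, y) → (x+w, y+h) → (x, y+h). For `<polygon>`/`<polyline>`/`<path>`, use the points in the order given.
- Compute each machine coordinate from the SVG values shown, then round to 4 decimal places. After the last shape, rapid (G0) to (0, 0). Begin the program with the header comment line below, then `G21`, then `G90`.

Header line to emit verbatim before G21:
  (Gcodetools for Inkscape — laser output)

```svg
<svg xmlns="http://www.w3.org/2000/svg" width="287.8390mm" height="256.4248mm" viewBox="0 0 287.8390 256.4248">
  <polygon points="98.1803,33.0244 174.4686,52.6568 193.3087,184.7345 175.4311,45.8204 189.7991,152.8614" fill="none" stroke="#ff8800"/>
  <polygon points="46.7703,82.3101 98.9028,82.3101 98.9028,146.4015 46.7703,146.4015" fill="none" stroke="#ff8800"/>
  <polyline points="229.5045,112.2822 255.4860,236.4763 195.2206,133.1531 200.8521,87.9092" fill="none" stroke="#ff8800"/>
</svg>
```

(Gcodetools for Inkscape — laser output)
G21
G90
G0 X98.1803 Y223.4004
M3 S870
G1 X174.4686 Y203.7680 F1602
G1 X193.3087 Y71.6903
G1 X175.4311 Y210.6044
G1 X189.7991 Y103.5634
G1 X98.1803 Y223.4004
M5
G0 X46.7703 Y174.1147
M3 S870
G1 X98.9028 Y174.1147 F1602
G1 X98.9028 Y110.0233
G1 X46.7703 Y110.0233
G1 X46.7703 Y174.1147
M5
G0 X229.5045 Y144.1426
M3 S870
G1 X255.4860 Y19.9485 F1602
G1 X195.2206 Y123.2717
G1 X200.8521 Y168.5156
M5
G0 X0.0000 Y0.0000

Since the viewBox matches the mm dimensions, user units are millimetres directly. The only transform is the Y-flip y_m = 256.4248 − y_svg.

Shape 1 is a closed polygon drawn with `<polygon>`. Its stroke #ff8800 means cut at S870, F1602. After flipping Y the toolpath is (98.1803,223.4004) → (174.4686,203.7680) → (193.3087,71.6903) → (175.4311,210.6044) → (189.7991,103.5634) → (98.1803,223.4004), returning to the start.

Shape 2 is a rectangle drawn with `<polygon>`. Its stroke #ff8800 means cut at S870, F1602. After flipping Y the toolpath is (46.7703,174.1147) → (98.9028,174.1147) → (98.9028,110.0233) → (46.7703,110.0233) → (46.7703,174.1147), returning to the start.

Shape 3 is a open polyline drawn with `<polyline>`. Its stroke #ff8800 means cut at S870, F1602. After flipping Y the toolpath is (229.5045,144.1426) → (255.4860,19.9485) → (195.2206,123.2717) → (200.8521,168.5156).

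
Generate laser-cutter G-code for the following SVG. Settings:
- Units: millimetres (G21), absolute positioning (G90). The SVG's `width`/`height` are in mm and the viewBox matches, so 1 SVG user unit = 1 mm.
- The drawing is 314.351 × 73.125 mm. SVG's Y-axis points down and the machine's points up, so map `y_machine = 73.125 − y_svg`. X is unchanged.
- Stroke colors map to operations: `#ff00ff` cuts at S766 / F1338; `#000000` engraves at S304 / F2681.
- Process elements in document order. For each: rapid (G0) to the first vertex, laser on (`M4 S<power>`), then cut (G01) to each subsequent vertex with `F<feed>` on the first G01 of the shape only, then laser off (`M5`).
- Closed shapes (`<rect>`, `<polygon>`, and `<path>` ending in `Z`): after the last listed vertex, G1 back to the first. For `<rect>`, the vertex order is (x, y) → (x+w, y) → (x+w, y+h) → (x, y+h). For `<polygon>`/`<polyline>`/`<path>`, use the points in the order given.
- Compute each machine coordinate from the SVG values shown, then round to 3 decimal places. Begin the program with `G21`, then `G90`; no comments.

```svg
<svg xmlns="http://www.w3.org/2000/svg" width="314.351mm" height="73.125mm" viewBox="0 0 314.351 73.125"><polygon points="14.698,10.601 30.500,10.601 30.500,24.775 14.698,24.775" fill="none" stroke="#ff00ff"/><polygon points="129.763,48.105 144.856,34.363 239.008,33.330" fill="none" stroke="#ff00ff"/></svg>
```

G21
G90
G0 X14.698 Y62.524
M4 S766
G01 X30.500 Y62.524 F1338
G01 X30.500 Y48.350
G01 X14.698 Y48.350
G01 X14.698 Y62.524
M5
G0 X129.763 Y25.020
M4 S766
G01 X144.856 Y38.762 F1338
G01 X239.008 Y39.795
G01 X129.763 Y25.020
M5

viewBox `0 0 314.351 73.125` with mm width/height → 1 unit = 1 mm. Flip: y_m = 73.125 − y_svg.

**Shape 1** — `<polygon>` rectangle, stroke `#ff00ff` → cut (S766, F1338). Machine vertices: (14.698,62.524) → (30.500,62.524) → (30.500,48.350) → (14.698,48.350) → (14.698,62.524). Closed: final G1 returns to the first vertex.

**Shape 2** — `<polygon>` closed polygon, stroke `#ff00ff` → cut (S766, F1338). Machine vertices: (129.763,25.020) → (144.856,38.762) → (239.008,39.795) → (129.763,25.020). Closed: final G1 returns to the first vertex.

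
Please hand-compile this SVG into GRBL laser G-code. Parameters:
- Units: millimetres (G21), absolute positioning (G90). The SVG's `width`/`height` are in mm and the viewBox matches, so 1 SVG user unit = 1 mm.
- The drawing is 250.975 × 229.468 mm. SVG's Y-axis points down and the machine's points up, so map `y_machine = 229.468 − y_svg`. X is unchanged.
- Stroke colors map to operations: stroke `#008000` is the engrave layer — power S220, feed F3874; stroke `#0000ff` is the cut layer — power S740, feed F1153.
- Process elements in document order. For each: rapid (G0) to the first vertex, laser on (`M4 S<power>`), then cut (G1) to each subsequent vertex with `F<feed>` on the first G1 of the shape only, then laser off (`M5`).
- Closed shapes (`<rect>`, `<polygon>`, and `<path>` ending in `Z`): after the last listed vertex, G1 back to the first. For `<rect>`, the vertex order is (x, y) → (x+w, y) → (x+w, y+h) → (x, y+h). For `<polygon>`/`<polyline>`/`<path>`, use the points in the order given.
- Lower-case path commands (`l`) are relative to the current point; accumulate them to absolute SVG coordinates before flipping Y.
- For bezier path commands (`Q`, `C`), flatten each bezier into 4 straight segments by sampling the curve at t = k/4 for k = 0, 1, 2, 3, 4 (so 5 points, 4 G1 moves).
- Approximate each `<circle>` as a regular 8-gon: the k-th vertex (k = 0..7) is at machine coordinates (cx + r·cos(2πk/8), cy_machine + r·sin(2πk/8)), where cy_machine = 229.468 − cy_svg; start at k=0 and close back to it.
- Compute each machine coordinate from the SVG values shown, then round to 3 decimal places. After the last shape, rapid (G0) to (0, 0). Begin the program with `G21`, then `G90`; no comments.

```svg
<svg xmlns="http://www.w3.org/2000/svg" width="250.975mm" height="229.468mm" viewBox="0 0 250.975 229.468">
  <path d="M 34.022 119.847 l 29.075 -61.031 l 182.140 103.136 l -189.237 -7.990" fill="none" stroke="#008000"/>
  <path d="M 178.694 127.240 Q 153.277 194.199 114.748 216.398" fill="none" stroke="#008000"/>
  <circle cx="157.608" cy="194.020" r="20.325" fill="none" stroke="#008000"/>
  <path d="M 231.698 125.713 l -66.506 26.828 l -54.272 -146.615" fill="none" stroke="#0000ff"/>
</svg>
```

G21
G90
G0 X34.022 Y109.621
M4 S220
G1 X63.097 Y170.652 F3874
G1 X245.237 Y67.516
G1 X56.000 Y75.506
M5
G0 X178.694 Y102.228
M4 S220
G1 X165.166 Y71.546 F3874
G1 X149.999 Y46.459
G1 X133.193 Y26.967
G1 X114.748 Y13.070
M5
G0 X177.933 Y35.448
M4 S220
G1 X171.980 Y49.820 F3874
G1 X157.608 Y55.773
G1 X143.236 Y49.820
G1 X137.283 Y35.448
G1 X143.236 Y21.076
G1 X157.608 Y15.123
G1 X171.980 Y21.076
G1 X177.933 Y35.448
M5
G0 X231.698 Y103.755
M4 S740
G1 X165.192 Y76.927 F1153
G1 X110.920 Y223.542
M5
G0 X0.000 Y0.000

Since the viewBox matches the mm dimensions, user units are millimetres directly. The only transform is the Y-flip y_m = 229.468 − y_svg.

Shape 1 is a open polyline drawn with `<path>`. Its stroke #008000 means engrave at S220, F3874. After flipping Y the toolpath is (34.022,109.621) → (63.097,170.652) → (245.237,67.516) → (56.000,75.506).

Shape 2 is a quadratic bezier drawn with `<path>`. Its stroke #008000 means engrave at S220, F3874. After flipping Y the toolpath is (178.694,102.228) → (165.166,71.546) → (149.999,46.459) → (133.193,26.967) → (114.748,13.070).

Shape 3 is a circle drawn with `<circle>`. Its stroke #008000 means engrave at S220, F3874. After flipping Y the toolpath is (177.933,35.448) → (171.980,49.820) → (157.608,55.773) → (143.236,49.820) → (137.283,35.448) → (143.236,21.076) → (157.608,15.123) → (171.980,21.076) → (177.933,35.448), returning to the start.

Shape 4 is a open polyline drawn with `<path>`. Its stroke #0000ff means cut at S740, F1153. After flipping Y the toolpath is (231.698,103.755) → (165.192,76.927) → (110.920,223.542).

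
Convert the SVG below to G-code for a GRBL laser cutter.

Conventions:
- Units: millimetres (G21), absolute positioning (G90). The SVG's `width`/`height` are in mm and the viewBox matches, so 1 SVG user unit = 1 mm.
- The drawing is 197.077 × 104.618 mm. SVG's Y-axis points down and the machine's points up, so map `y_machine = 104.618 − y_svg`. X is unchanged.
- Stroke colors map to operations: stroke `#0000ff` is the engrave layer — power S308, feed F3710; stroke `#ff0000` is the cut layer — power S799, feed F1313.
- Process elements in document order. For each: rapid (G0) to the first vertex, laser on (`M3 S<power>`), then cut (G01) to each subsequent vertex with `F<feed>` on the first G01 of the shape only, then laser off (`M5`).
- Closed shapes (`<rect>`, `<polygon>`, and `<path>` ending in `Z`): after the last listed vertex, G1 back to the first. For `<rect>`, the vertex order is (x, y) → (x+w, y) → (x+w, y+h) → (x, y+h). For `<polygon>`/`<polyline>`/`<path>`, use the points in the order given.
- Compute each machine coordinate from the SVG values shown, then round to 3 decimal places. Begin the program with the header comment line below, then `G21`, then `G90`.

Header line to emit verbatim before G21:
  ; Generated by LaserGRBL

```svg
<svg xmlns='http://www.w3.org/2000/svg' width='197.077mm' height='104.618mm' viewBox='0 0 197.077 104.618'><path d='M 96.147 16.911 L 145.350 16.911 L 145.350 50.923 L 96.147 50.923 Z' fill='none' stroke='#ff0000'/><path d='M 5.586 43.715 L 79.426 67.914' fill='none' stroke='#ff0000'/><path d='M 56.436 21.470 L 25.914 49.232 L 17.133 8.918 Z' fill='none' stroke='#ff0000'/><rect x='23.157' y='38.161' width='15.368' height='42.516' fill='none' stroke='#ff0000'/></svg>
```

; Generated by LaserGRBL
G21
G90
G0 X96.147 Y87.707
M3 S799
G01 X145.350 Y87.707 F1313
G01 X145.350 Y53.695
G01 X96.147 Y53.695
G01 X96.147 Y87.707
M5
G0 X5.586 Y60.903
M3 S799
G01 X79.426 Y36.704 F1313
M5
G0 X56.436 Y83.148
M3 S799
G01 X25.914 Y55.386 F1313
G01 X17.133 Y95.700
G01 X56.436 Y83.148
M5
G0 X23.157 Y66.457
M3 S799
G01 X38.525 Y66.457 F1313
G01 X38.525 Y23.941
G01 X23.157 Y23.941
G01 X23.157 Y66.457
M5

viewBox `0 0 197.077 104.618` with mm width/height → 1 unit = 1 mm. Flip: y_m = 104.618 − y_svg.

**Shape 1** — `<path>` rectangle, stroke `#ff0000` → cut (S799, F1313). Machine vertices: (96.147,87.707) → (145.350,87.707) → (145.350,53.695) → (96.147,53.695) → (96.147,87.707). Closed: final G1 returns to the first vertex.

**Shape 2** — `<path>` line segment, stroke `#ff0000` → cut (S799, F1313). Machine vertices: (5.586,60.903) → (79.426,36.704). Open path.

**Shape 3** — `<path>` regular polygon, stroke `#ff0000` → cut (S799, F1313). Machine vertices: (56.436,83.148) → (25.914,55.386) → (17.133,95.700) → (56.436,83.148). Closed: final G1 returns to the first vertex.

**Shape 4** — `<rect>` rectangle, stroke `#ff0000` → cut (S799, F1313). Machine vertices: (23.157,66.457) → (38.525,66.457) → (38.525,23.941) → (23.157,23.941) → (23.157,66.457). Closed: final G1 returns to the first vertex.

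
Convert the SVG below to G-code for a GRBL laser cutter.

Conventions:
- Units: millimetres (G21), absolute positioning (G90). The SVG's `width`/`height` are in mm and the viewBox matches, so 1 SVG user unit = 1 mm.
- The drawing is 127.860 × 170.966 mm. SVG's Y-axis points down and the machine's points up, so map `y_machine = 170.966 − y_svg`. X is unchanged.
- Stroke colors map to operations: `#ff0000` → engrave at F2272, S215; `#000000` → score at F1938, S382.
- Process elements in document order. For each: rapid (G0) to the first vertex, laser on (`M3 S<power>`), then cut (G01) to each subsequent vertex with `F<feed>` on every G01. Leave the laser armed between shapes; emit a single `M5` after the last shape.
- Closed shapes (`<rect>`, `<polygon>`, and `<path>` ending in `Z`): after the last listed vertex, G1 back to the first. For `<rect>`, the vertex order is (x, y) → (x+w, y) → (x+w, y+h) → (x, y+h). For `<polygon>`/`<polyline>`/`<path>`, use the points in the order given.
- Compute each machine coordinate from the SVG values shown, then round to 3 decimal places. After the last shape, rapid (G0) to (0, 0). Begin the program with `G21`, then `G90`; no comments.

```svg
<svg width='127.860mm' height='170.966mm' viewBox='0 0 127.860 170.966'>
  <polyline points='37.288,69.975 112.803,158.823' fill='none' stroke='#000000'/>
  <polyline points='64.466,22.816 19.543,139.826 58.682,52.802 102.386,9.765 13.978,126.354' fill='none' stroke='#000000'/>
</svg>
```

G21
G90
G0 X37.288 Y100.991
M3 S382
G01 X112.803 Y12.143 F1938
G0 X64.466 Y148.150
M3 S382
G01 X19.543 Y31.140 F1938
G01 X58.682 Y118.164 F1938
G01 X102.386 Y161.201 F1938
G01 X13.978 Y44.612 F1938
M5
G0 X0.000 Y0.000

1 u = 1 mm; y_m = 170.966 − y.

[1] `<polyline>` line segment, #000000→score S382 F1938: (37.288,100.991) → (112.803,12.143)

[2] `<polyline>` open polyline, #000000→score S382 F1938: (64.466,148.150) → (19.543,31.140) → (58.682,118.164) → (102.386,161.201) → (13.978,44.612)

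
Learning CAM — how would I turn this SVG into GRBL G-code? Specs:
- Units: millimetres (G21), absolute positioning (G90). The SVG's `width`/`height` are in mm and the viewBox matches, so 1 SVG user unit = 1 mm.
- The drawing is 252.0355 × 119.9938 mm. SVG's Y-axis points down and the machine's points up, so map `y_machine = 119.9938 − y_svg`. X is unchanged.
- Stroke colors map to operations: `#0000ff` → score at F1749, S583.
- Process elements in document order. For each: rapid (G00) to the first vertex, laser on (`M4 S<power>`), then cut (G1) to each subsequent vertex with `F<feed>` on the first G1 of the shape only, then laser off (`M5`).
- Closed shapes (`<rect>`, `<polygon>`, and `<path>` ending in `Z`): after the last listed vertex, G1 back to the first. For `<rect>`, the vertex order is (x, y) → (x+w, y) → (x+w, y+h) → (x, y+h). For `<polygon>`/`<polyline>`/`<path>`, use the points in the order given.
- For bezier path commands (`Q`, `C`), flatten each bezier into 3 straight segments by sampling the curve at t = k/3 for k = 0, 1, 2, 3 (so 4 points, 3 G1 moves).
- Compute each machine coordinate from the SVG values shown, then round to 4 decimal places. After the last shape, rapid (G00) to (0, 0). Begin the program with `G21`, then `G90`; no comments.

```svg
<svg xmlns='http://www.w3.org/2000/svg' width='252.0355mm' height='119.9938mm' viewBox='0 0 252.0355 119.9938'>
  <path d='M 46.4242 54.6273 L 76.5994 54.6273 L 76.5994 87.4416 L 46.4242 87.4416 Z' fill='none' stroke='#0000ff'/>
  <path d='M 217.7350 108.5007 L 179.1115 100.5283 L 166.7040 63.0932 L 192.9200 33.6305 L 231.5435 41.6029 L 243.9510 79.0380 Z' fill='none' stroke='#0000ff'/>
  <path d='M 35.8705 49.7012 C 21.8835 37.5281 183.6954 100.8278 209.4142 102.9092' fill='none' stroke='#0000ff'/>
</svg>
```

G21
G90
G00 X46.4242 Y65.3665
M4 S583
G1 X76.5994 Y65.3665 F1749
G1 X76.5994 Y32.5522
G1 X46.4242 Y32.5522
G1 X46.4242 Y65.3665
M5
G00 X217.7350 Y11.4931
M4 S583
G1 X179.1115 Y19.4655 F1749
G1 X166.7040 Y56.9006
G1 X192.9200 Y86.3633
G1 X231.5435 Y78.3909
G1 X243.9510 Y40.9558
G1 X217.7350 Y11.4931
M5
G00 X35.8705 Y70.2926
M4 S583
G1 X68.9316 Y62.3707 F1749
G1 X149.8826 Y34.5095
G1 X209.4142 Y17.0846
M5
G00 X0.0000 Y0.0000

Since the viewBox matches the mm dimensions, user units are millimetres directly. The only transform is the Y-flip y_m = 119.9938 − y_svg.

Shape 1 is a rectangle drawn with `<path>`. Its stroke #0000ff means score at S583, F1749. After flipping Y the toolpath is (46.4242,65.3665) → (76.5994,65.3665) → (76.5994,32.5522) → (46.4242,32.5522) → (46.4242,65.3665), returning to the start.

Shape 2 is a regular polygon drawn with `<path>`. Its stroke #0000ff means score at S583, F1749. After flipping Y the toolpath is (217.7350,11.4931) → (179.1115,19.4655) → (166.7040,56.9006) → (192.9200,86.3633) → (231.5435,78.3909) → (243.9510,40.9558) → (217.7350,11.4931), returning to the start.

Shape 3 is a cubic bezier drawn with `<path>`. Its stroke #0000ff means score at S583, F1749. After flipping Y the toolpath is (35.8705,70.2926) → (68.9316,62.3707) → (149.8826,34.5095) → (209.4142,17.0846).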